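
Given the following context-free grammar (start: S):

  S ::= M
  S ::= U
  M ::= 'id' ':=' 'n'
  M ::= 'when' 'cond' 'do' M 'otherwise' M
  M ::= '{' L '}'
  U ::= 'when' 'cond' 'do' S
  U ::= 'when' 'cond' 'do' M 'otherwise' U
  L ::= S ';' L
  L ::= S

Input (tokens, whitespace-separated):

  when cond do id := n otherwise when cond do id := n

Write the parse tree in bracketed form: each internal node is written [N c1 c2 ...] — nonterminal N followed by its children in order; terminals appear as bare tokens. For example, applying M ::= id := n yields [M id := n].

[S [U when cond do [M id := n] otherwise [U when cond do [S [M id := n]]]]]

S
U
when cond do M otherwise U
when cond do id := n otherwise U
when cond do id := n otherwise when cond do S
when cond do id := n otherwise when cond do M
when cond do id := n otherwise when cond do id := n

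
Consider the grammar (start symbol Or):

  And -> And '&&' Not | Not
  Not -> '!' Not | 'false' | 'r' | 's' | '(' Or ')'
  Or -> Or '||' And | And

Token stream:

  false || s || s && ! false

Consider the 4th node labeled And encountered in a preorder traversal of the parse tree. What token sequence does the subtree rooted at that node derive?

[Or [Or [Or [And [Not false]]] || [And [Not s]]] || [And [And [Not s]] && [Not ! [Not false]]]]

s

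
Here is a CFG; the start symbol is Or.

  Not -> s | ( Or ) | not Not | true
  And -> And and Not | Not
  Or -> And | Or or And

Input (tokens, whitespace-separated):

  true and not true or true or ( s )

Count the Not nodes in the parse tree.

6

[Or [Or [Or [And [And [Not true]] and [Not not [Not true]]]] or [And [Not true]]] or [And [Not ( [Or [And [Not s]]] )]]]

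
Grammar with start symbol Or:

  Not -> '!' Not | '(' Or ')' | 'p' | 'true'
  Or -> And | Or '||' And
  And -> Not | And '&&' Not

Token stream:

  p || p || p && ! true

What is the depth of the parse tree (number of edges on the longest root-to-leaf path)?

[Or [Or [Or [And [Not p]]] || [And [Not p]]] || [And [And [Not p]] && [Not ! [Not true]]]]

5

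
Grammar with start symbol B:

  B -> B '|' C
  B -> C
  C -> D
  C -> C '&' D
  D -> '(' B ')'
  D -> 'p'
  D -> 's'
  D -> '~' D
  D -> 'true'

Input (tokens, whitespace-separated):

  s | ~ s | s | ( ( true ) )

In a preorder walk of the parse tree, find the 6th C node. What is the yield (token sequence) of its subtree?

[B [B [B [B [C [D s]]] | [C [D ~ [D s]]]] | [C [D s]]] | [C [D ( [B [C [D ( [B [C [D true]]] )]]] )]]]

true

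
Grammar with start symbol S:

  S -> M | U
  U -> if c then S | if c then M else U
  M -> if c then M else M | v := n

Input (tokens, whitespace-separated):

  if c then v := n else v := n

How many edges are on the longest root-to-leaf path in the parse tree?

[S [M if c then [M v := n] else [M v := n]]]

3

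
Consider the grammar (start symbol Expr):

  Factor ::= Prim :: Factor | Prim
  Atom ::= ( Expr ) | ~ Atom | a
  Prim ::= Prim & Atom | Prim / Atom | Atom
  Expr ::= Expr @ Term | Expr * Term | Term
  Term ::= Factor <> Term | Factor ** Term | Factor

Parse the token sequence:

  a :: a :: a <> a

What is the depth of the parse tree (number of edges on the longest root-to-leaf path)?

7

[Expr [Term [Factor [Prim [Atom a]] :: [Factor [Prim [Atom a]] :: [Factor [Prim [Atom a]]]]] <> [Term [Factor [Prim [Atom a]]]]]]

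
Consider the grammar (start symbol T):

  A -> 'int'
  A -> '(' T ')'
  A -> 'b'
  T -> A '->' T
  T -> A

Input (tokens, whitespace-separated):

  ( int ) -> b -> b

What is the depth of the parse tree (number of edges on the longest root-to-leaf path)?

[T [A ( [T [A int]] )] -> [T [A b] -> [T [A b]]]]

4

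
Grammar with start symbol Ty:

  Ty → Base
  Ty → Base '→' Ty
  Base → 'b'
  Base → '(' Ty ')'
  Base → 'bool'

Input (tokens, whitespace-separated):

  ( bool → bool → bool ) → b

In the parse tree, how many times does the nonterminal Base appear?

[Ty [Base ( [Ty [Base bool] → [Ty [Base bool] → [Ty [Base bool]]]] )] → [Ty [Base b]]]

5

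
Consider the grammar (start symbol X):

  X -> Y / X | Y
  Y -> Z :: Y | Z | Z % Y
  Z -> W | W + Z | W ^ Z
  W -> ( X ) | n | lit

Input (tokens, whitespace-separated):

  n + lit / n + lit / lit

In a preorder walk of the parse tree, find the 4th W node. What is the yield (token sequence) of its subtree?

lit

[X [Y [Z [W n] + [Z [W lit]]]] / [X [Y [Z [W n] + [Z [W lit]]]] / [X [Y [Z [W lit]]]]]]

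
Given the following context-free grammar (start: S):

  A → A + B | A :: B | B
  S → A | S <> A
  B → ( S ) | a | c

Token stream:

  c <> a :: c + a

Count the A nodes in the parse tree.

4

[S [S [A [B c]]] <> [A [A [A [B a]] :: [B c]] + [B a]]]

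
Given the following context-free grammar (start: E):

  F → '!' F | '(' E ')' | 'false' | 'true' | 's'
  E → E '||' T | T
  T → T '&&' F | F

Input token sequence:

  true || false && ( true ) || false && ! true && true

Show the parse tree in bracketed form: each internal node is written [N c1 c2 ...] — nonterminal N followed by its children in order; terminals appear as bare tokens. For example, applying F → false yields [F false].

[E [E [E [T [F true]]] || [T [T [F false]] && [F ( [E [T [F true]]] )]]] || [T [T [T [F false]] && [F ! [F true]]] && [F true]]]

E
E || T
E || T || T
T || T || T
F || T || T
true || T || T
true || T && F || T
true || F && F || T
true || false && F || T
true || false && ( E ) || T
true || false && ( T ) || T
true || false && ( F ) || T
true || false && ( true ) || T
true || false && ( true ) || T && F
true || false && ( true ) || T && F && F
true || false && ( true ) || F && F && F
true || false && ( true ) || false && F && F
true || false && ( true ) || false && ! F && F
true || false && ( true ) || false && ! true && F
true || false && ( true ) || false && ! true && true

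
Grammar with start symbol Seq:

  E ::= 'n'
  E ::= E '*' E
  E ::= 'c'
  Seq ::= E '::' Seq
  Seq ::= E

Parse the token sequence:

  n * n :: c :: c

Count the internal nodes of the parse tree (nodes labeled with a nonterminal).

[Seq [E [E n] * [E n]] :: [Seq [E c] :: [Seq [E c]]]]

8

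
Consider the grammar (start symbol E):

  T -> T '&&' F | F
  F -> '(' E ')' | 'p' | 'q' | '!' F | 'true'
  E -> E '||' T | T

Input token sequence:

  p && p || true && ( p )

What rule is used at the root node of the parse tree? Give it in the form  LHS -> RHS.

[E [E [T [T [F p]] && [F p]]] || [T [T [F true]] && [F ( [E [T [F p]]] )]]]

E -> E '||' T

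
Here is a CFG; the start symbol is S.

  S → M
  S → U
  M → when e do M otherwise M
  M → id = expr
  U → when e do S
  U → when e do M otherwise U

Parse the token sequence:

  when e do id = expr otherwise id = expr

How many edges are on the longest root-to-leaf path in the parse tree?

3

[S [M when e do [M id = expr] otherwise [M id = expr]]]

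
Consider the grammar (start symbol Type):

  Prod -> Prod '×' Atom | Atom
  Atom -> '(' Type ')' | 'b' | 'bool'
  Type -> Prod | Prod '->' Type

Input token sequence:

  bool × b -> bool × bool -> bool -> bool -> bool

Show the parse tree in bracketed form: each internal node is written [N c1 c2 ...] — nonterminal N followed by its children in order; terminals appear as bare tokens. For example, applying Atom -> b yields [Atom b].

Type
Prod -> Type
Prod × Atom -> Type
Atom × Atom -> Type
bool × Atom -> Type
bool × b -> Type
bool × b -> Prod -> Type
bool × b -> Prod × Atom -> Type
bool × b -> Atom × Atom -> Type
bool × b -> bool × Atom -> Type
bool × b -> bool × bool -> Type
bool × b -> bool × bool -> Prod -> Type
bool × b -> bool × bool -> Atom -> Type
bool × b -> bool × bool -> bool -> Type
bool × b -> bool × bool -> bool -> Prod -> Type
bool × b -> bool × bool -> bool -> Atom -> Type
bool × b -> bool × bool -> bool -> bool -> Type
bool × b -> bool × bool -> bool -> bool -> Prod
bool × b -> bool × bool -> bool -> bool -> Atom
bool × b -> bool × bool -> bool -> bool -> bool

[Type [Prod [Prod [Atom bool]] × [Atom b]] -> [Type [Prod [Prod [Atom bool]] × [Atom bool]] -> [Type [Prod [Atom bool]] -> [Type [Prod [Atom bool]] -> [Type [Prod [Atom bool]]]]]]]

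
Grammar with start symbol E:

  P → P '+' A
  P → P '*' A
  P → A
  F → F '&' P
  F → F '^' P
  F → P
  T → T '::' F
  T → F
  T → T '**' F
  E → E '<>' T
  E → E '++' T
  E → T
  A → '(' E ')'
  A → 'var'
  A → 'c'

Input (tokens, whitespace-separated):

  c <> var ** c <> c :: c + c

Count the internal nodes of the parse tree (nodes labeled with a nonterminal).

[E [E [E [T [F [P [A c]]]]] <> [T [T [F [P [A var]]]] ** [F [P [A c]]]]] <> [T [T [F [P [A c]]]] :: [F [P [P [A c]] + [A c]]]]]

25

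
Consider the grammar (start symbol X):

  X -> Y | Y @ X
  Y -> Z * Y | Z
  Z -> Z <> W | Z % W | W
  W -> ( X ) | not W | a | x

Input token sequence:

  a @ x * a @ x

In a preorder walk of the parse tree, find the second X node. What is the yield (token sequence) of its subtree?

x * a @ x

[X [Y [Z [W a]]] @ [X [Y [Z [W x]] * [Y [Z [W a]]]] @ [X [Y [Z [W x]]]]]]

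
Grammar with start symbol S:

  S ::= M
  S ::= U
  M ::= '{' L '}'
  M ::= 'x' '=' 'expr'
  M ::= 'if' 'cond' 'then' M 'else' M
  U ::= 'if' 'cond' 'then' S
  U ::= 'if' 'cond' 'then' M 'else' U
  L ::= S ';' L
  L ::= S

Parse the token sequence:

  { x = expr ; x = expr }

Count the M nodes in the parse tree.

[S [M { [L [S [M x = expr]] ; [L [S [M x = expr]]]] }]]

3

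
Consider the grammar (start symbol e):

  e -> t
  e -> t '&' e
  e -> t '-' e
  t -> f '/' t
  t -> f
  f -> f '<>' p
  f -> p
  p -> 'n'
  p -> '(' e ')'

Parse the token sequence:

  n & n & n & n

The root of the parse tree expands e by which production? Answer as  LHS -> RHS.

e -> t '&' e

[e [t [f [p n]]] & [e [t [f [p n]]] & [e [t [f [p n]]] & [e [t [f [p n]]]]]]]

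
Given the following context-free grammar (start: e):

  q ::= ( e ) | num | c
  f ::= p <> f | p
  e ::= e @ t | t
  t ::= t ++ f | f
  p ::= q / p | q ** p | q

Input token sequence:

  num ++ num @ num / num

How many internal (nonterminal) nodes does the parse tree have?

[e [e [t [t [f [p [q num]]]] ++ [f [p [q num]]]]] @ [t [f [p [q num] / [p [q num]]]]]]

16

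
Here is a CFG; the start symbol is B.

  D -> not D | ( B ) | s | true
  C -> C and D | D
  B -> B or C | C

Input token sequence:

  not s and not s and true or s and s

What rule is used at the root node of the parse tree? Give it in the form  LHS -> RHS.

[B [B [C [C [C [D not [D s]]] and [D not [D s]]] and [D true]]] or [C [C [D s]] and [D s]]]

B -> B or C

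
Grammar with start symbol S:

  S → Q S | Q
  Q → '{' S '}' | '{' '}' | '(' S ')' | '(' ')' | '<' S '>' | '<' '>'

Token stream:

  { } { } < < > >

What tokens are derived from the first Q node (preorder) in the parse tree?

[S [Q { }] [S [Q { }] [S [Q < [S [Q < >]] >]]]]

{ }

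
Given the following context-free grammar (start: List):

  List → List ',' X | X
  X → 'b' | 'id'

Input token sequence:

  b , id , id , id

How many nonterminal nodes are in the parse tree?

[List [List [List [List [X b]] , [X id]] , [X id]] , [X id]]

8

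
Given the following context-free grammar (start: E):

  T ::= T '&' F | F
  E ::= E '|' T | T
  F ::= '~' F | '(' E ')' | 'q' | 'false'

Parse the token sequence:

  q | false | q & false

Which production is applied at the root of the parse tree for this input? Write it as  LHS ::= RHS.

[E [E [E [T [F q]]] | [T [F false]]] | [T [T [F q]] & [F false]]]

E ::= E '|' T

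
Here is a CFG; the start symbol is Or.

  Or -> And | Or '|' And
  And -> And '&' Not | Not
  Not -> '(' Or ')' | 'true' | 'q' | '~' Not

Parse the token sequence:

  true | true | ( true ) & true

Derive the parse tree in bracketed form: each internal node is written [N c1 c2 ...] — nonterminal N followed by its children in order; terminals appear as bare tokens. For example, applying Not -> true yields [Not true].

[Or [Or [Or [And [Not true]]] | [And [Not true]]] | [And [And [Not ( [Or [And [Not true]]] )]] & [Not true]]]

Or
Or | And
Or | And | And
And | And | And
Not | And | And
true | And | And
true | Not | And
true | true | And
true | true | And & Not
true | true | Not & Not
true | true | ( Or ) & Not
true | true | ( And ) & Not
true | true | ( Not ) & Not
true | true | ( true ) & Not
true | true | ( true ) & true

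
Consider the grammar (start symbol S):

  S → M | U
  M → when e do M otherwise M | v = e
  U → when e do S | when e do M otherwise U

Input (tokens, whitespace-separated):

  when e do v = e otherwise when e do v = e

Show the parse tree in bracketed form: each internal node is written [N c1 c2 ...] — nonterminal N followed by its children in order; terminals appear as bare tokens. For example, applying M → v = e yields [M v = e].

S
U
when e do M otherwise U
when e do v = e otherwise U
when e do v = e otherwise when e do S
when e do v = e otherwise when e do M
when e do v = e otherwise when e do v = e

[S [U when e do [M v = e] otherwise [U when e do [S [M v = e]]]]]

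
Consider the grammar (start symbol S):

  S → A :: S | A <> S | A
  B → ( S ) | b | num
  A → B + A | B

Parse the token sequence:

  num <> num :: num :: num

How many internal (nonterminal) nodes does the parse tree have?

12

[S [A [B num]] <> [S [A [B num]] :: [S [A [B num]] :: [S [A [B num]]]]]]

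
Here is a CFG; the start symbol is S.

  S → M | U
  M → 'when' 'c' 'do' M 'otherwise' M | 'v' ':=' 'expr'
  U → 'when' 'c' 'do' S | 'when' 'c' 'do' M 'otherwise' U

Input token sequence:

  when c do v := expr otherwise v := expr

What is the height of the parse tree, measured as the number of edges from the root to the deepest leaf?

3

[S [M when c do [M v := expr] otherwise [M v := expr]]]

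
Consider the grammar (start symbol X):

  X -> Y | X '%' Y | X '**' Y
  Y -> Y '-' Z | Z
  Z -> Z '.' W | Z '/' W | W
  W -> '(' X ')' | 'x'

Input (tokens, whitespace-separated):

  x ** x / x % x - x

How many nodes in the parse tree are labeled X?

[X [X [X [Y [Z [W x]]]] ** [Y [Z [Z [W x]] / [W x]]]] % [Y [Y [Z [W x]]] - [Z [W x]]]]

3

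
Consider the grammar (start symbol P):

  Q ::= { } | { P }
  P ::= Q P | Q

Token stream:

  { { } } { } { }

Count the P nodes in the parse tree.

4

[P [Q { [P [Q { }]] }] [P [Q { }] [P [Q { }]]]]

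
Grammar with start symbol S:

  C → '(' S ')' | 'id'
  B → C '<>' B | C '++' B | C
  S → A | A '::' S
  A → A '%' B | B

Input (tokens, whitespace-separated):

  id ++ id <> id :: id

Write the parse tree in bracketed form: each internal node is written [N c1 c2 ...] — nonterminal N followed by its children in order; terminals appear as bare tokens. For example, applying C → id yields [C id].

S
A :: S
B :: S
C ++ B :: S
id ++ B :: S
id ++ C <> B :: S
id ++ id <> B :: S
id ++ id <> C :: S
id ++ id <> id :: S
id ++ id <> id :: A
id ++ id <> id :: B
id ++ id <> id :: C
id ++ id <> id :: id

[S [A [B [C id] ++ [B [C id] <> [B [C id]]]]] :: [S [A [B [C id]]]]]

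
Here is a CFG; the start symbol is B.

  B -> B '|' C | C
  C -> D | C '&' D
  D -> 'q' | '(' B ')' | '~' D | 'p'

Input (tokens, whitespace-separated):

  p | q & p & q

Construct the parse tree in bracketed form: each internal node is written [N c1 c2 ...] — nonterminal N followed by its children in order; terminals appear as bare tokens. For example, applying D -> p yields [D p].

[B [B [C [D p]]] | [C [C [C [D q]] & [D p]] & [D q]]]

B
B | C
C | C
D | C
p | C
p | C & D
p | C & D & D
p | D & D & D
p | q & D & D
p | q & p & D
p | q & p & q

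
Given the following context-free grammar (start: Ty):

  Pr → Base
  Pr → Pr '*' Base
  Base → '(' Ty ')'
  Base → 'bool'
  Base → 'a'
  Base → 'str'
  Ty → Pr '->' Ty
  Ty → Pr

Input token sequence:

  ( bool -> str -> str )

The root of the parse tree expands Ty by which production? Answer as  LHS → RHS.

[Ty [Pr [Base ( [Ty [Pr [Base bool]] -> [Ty [Pr [Base str]] -> [Ty [Pr [Base str]]]]] )]]]

Ty → Pr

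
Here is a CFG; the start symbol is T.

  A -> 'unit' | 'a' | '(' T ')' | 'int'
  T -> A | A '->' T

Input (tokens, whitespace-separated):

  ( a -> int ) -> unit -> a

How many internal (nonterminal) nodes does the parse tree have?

[T [A ( [T [A a] -> [T [A int]]] )] -> [T [A unit] -> [T [A a]]]]

10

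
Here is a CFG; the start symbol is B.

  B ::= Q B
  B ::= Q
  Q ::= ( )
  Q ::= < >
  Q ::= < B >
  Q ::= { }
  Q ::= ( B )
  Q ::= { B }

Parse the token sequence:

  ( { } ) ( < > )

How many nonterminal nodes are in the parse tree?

[B [Q ( [B [Q { }]] )] [B [Q ( [B [Q < >]] )]]]

8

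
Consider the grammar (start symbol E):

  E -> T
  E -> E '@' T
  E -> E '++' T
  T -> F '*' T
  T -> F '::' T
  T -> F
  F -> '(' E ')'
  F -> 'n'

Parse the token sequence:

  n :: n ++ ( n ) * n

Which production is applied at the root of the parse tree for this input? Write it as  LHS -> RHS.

E -> E '++' T

[E [E [T [F n] :: [T [F n]]]] ++ [T [F ( [E [T [F n]]] )] * [T [F n]]]]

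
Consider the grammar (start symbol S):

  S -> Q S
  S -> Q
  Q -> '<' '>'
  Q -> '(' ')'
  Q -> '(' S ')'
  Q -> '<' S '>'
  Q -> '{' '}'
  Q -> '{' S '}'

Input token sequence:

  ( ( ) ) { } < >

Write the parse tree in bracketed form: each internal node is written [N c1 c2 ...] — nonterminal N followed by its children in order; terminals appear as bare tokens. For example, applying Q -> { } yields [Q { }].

[S [Q ( [S [Q ( )]] )] [S [Q { }] [S [Q < >]]]]

S
Q S
( S ) S
( Q ) S
( ( ) ) S
( ( ) ) Q S
( ( ) ) { } S
( ( ) ) { } Q
( ( ) ) { } < >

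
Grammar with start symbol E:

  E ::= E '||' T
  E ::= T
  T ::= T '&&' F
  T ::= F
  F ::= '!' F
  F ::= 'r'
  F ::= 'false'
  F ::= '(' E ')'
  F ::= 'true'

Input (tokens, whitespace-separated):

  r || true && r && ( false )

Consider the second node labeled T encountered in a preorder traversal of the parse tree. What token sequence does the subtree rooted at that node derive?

[E [E [T [F r]]] || [T [T [T [F true]] && [F r]] && [F ( [E [T [F false]]] )]]]

true && r && ( false )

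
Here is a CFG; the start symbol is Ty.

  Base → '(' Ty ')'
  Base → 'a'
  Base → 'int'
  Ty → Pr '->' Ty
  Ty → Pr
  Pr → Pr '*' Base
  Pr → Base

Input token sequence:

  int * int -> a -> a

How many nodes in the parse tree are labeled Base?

[Ty [Pr [Pr [Base int]] * [Base int]] -> [Ty [Pr [Base a]] -> [Ty [Pr [Base a]]]]]

4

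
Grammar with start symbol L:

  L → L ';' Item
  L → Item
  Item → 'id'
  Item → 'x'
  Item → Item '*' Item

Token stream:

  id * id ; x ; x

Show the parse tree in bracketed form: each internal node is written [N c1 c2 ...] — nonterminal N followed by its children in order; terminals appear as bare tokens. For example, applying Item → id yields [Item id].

[L [L [L [Item [Item id] * [Item id]]] ; [Item x]] ; [Item x]]

L
L ; Item
L ; Item ; Item
Item ; Item ; Item
Item * Item ; Item ; Item
id * Item ; Item ; Item
id * id ; Item ; Item
id * id ; x ; Item
id * id ; x ; x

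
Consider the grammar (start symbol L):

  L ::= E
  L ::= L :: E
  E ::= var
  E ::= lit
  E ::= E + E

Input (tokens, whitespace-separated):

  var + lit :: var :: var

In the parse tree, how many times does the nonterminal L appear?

[L [L [L [E [E var] + [E lit]]] :: [E var]] :: [E var]]

3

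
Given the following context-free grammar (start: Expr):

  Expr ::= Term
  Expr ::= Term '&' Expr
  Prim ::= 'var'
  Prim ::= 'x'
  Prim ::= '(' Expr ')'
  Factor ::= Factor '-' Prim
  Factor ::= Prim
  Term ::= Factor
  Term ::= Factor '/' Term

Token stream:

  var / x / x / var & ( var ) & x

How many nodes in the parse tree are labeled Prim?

[Expr [Term [Factor [Prim var]] / [Term [Factor [Prim x]] / [Term [Factor [Prim x]] / [Term [Factor [Prim var]]]]]] & [Expr [Term [Factor [Prim ( [Expr [Term [Factor [Prim var]]]] )]]] & [Expr [Term [Factor [Prim x]]]]]]

7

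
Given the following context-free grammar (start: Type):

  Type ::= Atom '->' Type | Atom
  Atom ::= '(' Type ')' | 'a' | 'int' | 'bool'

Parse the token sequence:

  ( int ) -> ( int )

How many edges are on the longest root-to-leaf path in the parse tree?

[Type [Atom ( [Type [Atom int]] )] -> [Type [Atom ( [Type [Atom int]] )]]]

5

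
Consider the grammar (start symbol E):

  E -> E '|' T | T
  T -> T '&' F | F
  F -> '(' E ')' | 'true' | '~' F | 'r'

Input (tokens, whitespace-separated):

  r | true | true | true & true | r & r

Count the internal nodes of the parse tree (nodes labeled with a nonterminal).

[E [E [E [E [E [T [F r]]] | [T [F true]]] | [T [F true]]] | [T [T [F true]] & [F true]]] | [T [T [F r]] & [F r]]]

19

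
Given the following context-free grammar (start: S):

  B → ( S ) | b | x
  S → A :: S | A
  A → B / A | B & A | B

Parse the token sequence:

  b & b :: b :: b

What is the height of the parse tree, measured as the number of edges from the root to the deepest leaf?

[S [A [B b] & [A [B b]]] :: [S [A [B b]] :: [S [A [B b]]]]]

5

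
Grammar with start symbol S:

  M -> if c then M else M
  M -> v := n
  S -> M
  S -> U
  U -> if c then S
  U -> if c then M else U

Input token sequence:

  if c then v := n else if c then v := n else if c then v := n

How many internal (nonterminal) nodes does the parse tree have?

8

[S [U if c then [M v := n] else [U if c then [M v := n] else [U if c then [S [M v := n]]]]]]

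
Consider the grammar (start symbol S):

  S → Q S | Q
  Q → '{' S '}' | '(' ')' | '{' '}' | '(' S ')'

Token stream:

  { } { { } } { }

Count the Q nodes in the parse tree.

[S [Q { }] [S [Q { [S [Q { }]] }] [S [Q { }]]]]

4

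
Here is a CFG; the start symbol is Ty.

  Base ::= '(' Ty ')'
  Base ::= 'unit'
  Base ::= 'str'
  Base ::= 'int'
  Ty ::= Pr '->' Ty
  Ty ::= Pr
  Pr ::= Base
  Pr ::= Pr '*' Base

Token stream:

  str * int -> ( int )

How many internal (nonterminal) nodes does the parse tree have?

11

[Ty [Pr [Pr [Base str]] * [Base int]] -> [Ty [Pr [Base ( [Ty [Pr [Base int]]] )]]]]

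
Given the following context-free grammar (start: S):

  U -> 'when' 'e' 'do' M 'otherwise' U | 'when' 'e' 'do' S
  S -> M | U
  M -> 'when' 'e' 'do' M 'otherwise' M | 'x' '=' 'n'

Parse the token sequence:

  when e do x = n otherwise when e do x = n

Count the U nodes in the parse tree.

2

[S [U when e do [M x = n] otherwise [U when e do [S [M x = n]]]]]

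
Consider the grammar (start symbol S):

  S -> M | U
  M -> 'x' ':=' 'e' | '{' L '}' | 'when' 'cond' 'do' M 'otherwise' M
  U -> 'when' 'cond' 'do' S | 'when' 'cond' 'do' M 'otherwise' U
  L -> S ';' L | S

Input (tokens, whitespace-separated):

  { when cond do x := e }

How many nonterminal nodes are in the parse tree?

[S [M { [L [S [U when cond do [S [M x := e]]]]] }]]

7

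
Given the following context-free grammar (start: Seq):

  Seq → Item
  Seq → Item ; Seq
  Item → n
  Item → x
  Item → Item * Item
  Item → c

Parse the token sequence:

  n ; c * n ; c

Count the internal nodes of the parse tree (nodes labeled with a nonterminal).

[Seq [Item n] ; [Seq [Item [Item c] * [Item n]] ; [Seq [Item c]]]]

8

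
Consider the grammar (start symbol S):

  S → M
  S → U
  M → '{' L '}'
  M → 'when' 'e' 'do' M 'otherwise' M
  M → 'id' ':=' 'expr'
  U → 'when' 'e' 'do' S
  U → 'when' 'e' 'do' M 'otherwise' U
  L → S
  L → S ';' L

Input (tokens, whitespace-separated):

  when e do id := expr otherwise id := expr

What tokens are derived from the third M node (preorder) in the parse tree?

id := expr

[S [M when e do [M id := expr] otherwise [M id := expr]]]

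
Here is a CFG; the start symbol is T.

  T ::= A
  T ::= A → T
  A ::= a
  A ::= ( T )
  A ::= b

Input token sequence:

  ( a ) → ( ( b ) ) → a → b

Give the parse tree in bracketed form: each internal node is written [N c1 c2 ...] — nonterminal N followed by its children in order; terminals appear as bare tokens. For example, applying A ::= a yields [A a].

[T [A ( [T [A a]] )] → [T [A ( [T [A ( [T [A b]] )]] )] → [T [A a] → [T [A b]]]]]

T
A → T
( T ) → T
( A ) → T
( a ) → T
( a ) → A → T
( a ) → ( T ) → T
( a ) → ( A ) → T
( a ) → ( ( T ) ) → T
( a ) → ( ( A ) ) → T
( a ) → ( ( b ) ) → T
( a ) → ( ( b ) ) → A → T
( a ) → ( ( b ) ) → a → T
( a ) → ( ( b ) ) → a → A
( a ) → ( ( b ) ) → a → b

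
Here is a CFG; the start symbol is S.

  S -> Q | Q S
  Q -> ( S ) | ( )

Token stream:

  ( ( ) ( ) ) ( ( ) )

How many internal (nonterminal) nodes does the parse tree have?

10

[S [Q ( [S [Q ( )] [S [Q ( )]]] )] [S [Q ( [S [Q ( )]] )]]]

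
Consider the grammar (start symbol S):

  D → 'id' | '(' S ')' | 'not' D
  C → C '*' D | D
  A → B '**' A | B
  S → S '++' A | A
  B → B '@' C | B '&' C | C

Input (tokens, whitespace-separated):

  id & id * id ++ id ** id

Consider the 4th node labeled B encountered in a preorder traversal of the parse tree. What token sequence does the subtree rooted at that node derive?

[S [S [A [B [B [C [D id]]] & [C [C [D id]] * [D id]]]]] ++ [A [B [C [D id]]] ** [A [B [C [D id]]]]]]

id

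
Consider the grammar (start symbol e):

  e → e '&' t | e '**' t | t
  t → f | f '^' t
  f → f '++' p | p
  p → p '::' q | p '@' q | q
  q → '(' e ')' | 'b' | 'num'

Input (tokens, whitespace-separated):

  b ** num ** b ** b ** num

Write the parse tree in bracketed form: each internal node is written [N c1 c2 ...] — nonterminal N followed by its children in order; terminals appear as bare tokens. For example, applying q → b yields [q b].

[e [e [e [e [e [t [f [p [q b]]]]] ** [t [f [p [q num]]]]] ** [t [f [p [q b]]]]] ** [t [f [p [q b]]]]] ** [t [f [p [q num]]]]]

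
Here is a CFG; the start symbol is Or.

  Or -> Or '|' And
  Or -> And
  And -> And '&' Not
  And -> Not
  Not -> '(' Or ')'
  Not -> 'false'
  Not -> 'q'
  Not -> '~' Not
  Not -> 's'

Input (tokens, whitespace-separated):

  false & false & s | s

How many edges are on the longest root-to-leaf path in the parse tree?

6

[Or [Or [And [And [And [Not false]] & [Not false]] & [Not s]]] | [And [Not s]]]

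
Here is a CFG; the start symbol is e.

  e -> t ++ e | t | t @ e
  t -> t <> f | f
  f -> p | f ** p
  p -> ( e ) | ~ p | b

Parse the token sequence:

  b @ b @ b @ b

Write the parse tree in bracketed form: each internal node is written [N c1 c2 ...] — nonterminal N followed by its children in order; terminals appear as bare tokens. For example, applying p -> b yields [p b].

[e [t [f [p b]]] @ [e [t [f [p b]]] @ [e [t [f [p b]]] @ [e [t [f [p b]]]]]]]

e
t @ e
f @ e
p @ e
b @ e
b @ t @ e
b @ f @ e
b @ p @ e
b @ b @ e
b @ b @ t @ e
b @ b @ f @ e
b @ b @ p @ e
b @ b @ b @ e
b @ b @ b @ t
b @ b @ b @ f
b @ b @ b @ p
b @ b @ b @ b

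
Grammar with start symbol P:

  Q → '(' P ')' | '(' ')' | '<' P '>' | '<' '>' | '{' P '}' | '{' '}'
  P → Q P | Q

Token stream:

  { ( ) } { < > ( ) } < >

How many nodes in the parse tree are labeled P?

6

[P [Q { [P [Q ( )]] }] [P [Q { [P [Q < >] [P [Q ( )]]] }] [P [Q < >]]]]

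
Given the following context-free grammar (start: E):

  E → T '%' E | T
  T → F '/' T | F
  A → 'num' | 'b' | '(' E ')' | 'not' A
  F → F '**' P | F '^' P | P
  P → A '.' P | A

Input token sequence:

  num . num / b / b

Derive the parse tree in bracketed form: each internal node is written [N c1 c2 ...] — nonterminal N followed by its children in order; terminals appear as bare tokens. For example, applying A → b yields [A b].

E
T
F / T
P / T
A . P / T
num . P / T
num . A / T
num . num / T
num . num / F / T
num . num / P / T
num . num / A / T
num . num / b / T
num . num / b / F
num . num / b / P
num . num / b / A
num . num / b / b

[E [T [F [P [A num] . [P [A num]]]] / [T [F [P [A b]]] / [T [F [P [A b]]]]]]]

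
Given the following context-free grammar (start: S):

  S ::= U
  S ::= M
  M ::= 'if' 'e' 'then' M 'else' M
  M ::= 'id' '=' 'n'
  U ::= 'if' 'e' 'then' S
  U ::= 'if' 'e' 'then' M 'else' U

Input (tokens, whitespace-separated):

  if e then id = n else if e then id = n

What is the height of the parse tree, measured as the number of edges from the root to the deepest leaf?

[S [U if e then [M id = n] else [U if e then [S [M id = n]]]]]

5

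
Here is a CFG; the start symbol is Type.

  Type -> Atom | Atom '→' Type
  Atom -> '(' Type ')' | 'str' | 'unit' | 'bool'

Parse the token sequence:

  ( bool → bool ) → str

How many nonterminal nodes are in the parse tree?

[Type [Atom ( [Type [Atom bool] → [Type [Atom bool]]] )] → [Type [Atom str]]]

8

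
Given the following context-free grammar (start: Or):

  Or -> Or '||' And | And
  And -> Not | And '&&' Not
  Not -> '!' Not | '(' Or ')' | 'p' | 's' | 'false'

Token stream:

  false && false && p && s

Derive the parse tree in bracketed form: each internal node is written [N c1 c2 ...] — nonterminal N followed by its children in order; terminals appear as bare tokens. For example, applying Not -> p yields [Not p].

[Or [And [And [And [And [Not false]] && [Not false]] && [Not p]] && [Not s]]]

Or
And
And && Not
And && Not && Not
And && Not && Not && Not
Not && Not && Not && Not
false && Not && Not && Not
false && false && Not && Not
false && false && p && Not
false && false && p && s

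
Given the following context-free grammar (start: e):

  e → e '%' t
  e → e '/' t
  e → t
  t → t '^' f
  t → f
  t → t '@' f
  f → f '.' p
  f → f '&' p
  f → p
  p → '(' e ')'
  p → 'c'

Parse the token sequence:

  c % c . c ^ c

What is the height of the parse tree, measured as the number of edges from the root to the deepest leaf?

[e [e [t [f [p c]]]] % [t [t [f [f [p c]] . [p c]]] ^ [f [p c]]]]

6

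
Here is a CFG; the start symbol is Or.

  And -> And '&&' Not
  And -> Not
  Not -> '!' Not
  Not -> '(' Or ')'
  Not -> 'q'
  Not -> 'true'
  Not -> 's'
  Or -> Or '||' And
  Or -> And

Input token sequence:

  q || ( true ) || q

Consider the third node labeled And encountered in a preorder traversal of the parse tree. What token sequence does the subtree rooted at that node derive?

true

[Or [Or [Or [And [Not q]]] || [And [Not ( [Or [And [Not true]]] )]]] || [And [Not q]]]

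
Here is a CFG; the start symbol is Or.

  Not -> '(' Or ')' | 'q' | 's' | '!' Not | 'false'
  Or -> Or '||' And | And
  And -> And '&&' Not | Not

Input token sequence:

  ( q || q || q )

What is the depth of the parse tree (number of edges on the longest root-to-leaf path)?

8

[Or [And [Not ( [Or [Or [Or [And [Not q]]] || [And [Not q]]] || [And [Not q]]] )]]]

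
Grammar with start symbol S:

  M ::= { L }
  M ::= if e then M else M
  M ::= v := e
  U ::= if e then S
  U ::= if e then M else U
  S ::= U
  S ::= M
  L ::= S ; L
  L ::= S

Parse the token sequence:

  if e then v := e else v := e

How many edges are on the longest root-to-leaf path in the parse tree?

[S [M if e then [M v := e] else [M v := e]]]

3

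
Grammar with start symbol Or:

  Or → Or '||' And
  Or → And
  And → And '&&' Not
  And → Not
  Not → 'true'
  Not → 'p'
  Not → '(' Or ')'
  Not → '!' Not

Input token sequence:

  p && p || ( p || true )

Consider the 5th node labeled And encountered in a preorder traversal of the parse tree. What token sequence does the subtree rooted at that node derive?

[Or [Or [And [And [Not p]] && [Not p]]] || [And [Not ( [Or [Or [And [Not p]]] || [And [Not true]]] )]]]

true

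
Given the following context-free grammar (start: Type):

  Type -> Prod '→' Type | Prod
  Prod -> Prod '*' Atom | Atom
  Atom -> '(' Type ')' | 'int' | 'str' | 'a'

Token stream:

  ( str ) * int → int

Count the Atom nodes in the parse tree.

[Type [Prod [Prod [Atom ( [Type [Prod [Atom str]]] )]] * [Atom int]] → [Type [Prod [Atom int]]]]

4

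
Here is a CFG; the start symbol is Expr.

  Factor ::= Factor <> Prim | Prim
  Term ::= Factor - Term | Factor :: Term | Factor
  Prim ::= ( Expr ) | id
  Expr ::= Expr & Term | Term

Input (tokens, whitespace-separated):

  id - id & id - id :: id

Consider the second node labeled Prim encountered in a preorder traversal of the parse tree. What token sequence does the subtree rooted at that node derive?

id

[Expr [Expr [Term [Factor [Prim id]] - [Term [Factor [Prim id]]]]] & [Term [Factor [Prim id]] - [Term [Factor [Prim id]] :: [Term [Factor [Prim id]]]]]]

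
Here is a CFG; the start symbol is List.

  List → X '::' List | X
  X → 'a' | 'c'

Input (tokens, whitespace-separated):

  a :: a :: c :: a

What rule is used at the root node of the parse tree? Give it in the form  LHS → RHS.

[List [X a] :: [List [X a] :: [List [X c] :: [List [X a]]]]]

List → X '::' List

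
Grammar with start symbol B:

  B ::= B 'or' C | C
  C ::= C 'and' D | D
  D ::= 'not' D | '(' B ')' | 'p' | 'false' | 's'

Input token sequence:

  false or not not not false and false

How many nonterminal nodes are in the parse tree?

[B [B [C [D false]]] or [C [C [D not [D not [D not [D false]]]]] and [D false]]]

11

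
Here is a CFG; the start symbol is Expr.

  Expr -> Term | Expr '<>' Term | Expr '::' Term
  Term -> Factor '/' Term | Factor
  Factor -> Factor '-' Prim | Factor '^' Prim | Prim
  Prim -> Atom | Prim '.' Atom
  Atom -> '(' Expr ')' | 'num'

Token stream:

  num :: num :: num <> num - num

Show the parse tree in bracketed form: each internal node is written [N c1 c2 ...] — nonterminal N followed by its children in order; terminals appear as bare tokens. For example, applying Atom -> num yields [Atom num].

[Expr [Expr [Expr [Expr [Term [Factor [Prim [Atom num]]]]] :: [Term [Factor [Prim [Atom num]]]]] :: [Term [Factor [Prim [Atom num]]]]] <> [Term [Factor [Factor [Prim [Atom num]]] - [Prim [Atom num]]]]]

Expr
Expr <> Term
Expr :: Term <> Term
Expr :: Term :: Term <> Term
Term :: Term :: Term <> Term
Factor :: Term :: Term <> Term
Prim :: Term :: Term <> Term
Atom :: Term :: Term <> Term
num :: Term :: Term <> Term
num :: Factor :: Term <> Term
num :: Prim :: Term <> Term
num :: Atom :: Term <> Term
num :: num :: Term <> Term
num :: num :: Factor <> Term
num :: num :: Prim <> Term
num :: num :: Atom <> Term
num :: num :: num <> Term
num :: num :: num <> Factor
num :: num :: num <> Factor - Prim
num :: num :: num <> Prim - Prim
num :: num :: num <> Atom - Prim
num :: num :: num <> num - Prim
num :: num :: num <> num - Atom
num :: num :: num <> num - num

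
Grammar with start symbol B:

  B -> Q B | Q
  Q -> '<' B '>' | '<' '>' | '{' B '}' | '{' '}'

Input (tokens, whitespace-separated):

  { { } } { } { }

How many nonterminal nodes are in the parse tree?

8

[B [Q { [B [Q { }]] }] [B [Q { }] [B [Q { }]]]]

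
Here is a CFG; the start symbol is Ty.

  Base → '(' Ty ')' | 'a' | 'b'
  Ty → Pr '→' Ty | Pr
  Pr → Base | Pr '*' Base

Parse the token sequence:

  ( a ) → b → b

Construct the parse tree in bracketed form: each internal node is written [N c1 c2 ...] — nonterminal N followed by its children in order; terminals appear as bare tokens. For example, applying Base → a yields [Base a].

[Ty [Pr [Base ( [Ty [Pr [Base a]]] )]] → [Ty [Pr [Base b]] → [Ty [Pr [Base b]]]]]

Ty
Pr → Ty
Base → Ty
( Ty ) → Ty
( Pr ) → Ty
( Base ) → Ty
( a ) → Ty
( a ) → Pr → Ty
( a ) → Base → Ty
( a ) → b → Ty
( a ) → b → Pr
( a ) → b → Base
( a ) → b → b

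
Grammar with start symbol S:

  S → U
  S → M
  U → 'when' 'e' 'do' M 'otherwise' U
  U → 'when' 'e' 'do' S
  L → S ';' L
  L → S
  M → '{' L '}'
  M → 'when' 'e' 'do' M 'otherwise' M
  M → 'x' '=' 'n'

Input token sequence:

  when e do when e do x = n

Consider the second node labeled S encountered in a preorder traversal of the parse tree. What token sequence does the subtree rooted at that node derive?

when e do x = n

[S [U when e do [S [U when e do [S [M x = n]]]]]]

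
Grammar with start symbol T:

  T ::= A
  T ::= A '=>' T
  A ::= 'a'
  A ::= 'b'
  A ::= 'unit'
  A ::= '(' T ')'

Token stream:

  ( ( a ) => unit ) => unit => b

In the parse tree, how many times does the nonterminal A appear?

[T [A ( [T [A ( [T [A a]] )] => [T [A unit]]] )] => [T [A unit] => [T [A b]]]]

6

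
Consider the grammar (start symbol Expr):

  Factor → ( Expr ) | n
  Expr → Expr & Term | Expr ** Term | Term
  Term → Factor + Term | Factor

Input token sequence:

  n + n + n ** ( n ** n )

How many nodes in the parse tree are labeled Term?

6

[Expr [Expr [Term [Factor n] + [Term [Factor n] + [Term [Factor n]]]]] ** [Term [Factor ( [Expr [Expr [Term [Factor n]]] ** [Term [Factor n]]] )]]]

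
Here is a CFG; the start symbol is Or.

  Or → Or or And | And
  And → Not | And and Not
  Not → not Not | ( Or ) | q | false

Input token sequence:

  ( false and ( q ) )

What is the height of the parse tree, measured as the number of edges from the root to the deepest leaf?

[Or [And [Not ( [Or [And [And [Not false]] and [Not ( [Or [And [Not q]]] )]]] )]]]

9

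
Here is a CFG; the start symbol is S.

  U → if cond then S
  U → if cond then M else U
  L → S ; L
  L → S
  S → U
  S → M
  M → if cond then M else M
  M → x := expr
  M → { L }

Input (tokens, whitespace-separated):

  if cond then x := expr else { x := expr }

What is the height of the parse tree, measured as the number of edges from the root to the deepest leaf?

6

[S [M if cond then [M x := expr] else [M { [L [S [M x := expr]]] }]]]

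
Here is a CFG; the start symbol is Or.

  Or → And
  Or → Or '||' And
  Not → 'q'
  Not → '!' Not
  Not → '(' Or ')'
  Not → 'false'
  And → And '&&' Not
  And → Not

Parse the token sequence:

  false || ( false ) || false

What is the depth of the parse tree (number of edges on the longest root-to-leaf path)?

7

[Or [Or [Or [And [Not false]]] || [And [Not ( [Or [And [Not false]]] )]]] || [And [Not false]]]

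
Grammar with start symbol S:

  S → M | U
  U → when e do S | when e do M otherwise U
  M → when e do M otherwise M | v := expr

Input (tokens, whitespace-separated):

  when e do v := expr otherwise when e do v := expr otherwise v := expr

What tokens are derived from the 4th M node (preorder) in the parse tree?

[S [M when e do [M v := expr] otherwise [M when e do [M v := expr] otherwise [M v := expr]]]]

v := expr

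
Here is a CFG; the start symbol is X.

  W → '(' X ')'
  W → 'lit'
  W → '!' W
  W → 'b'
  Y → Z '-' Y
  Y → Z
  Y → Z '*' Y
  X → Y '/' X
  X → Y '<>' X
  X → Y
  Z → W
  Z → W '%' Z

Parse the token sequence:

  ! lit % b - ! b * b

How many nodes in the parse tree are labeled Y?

[X [Y [Z [W ! [W lit]] % [Z [W b]]] - [Y [Z [W ! [W b]]] * [Y [Z [W b]]]]]]

3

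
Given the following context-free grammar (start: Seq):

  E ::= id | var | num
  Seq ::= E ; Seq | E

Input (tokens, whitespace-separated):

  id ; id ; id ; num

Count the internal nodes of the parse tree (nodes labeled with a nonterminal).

[Seq [E id] ; [Seq [E id] ; [Seq [E id] ; [Seq [E num]]]]]

8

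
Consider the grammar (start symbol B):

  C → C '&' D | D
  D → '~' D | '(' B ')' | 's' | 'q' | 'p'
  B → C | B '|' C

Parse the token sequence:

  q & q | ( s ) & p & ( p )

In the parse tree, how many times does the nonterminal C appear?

7

[B [B [C [C [D q]] & [D q]]] | [C [C [C [D ( [B [C [D s]]] )]] & [D p]] & [D ( [B [C [D p]]] )]]]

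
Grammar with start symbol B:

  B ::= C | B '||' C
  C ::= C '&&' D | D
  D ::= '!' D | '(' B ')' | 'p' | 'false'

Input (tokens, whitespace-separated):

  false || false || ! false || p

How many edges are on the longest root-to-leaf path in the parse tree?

[B [B [B [B [C [D false]]] || [C [D false]]] || [C [D ! [D false]]]] || [C [D p]]]

6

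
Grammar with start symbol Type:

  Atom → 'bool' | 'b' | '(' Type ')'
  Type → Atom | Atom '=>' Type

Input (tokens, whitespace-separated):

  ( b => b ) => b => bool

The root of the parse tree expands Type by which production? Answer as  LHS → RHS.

Type → Atom '=>' Type

[Type [Atom ( [Type [Atom b] => [Type [Atom b]]] )] => [Type [Atom b] => [Type [Atom bool]]]]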